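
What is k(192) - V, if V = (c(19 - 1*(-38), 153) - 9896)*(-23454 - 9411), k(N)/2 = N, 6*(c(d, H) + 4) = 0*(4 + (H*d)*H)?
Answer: -325363116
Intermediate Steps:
c(d, H) = -4 (c(d, H) = -4 + (0*(4 + (H*d)*H))/6 = -4 + (0*(4 + d*H**2))/6 = -4 + (1/6)*0 = -4 + 0 = -4)
k(N) = 2*N
V = 325363500 (V = (-4 - 9896)*(-23454 - 9411) = -9900*(-32865) = 325363500)
k(192) - V = 2*192 - 1*325363500 = 384 - 325363500 = -325363116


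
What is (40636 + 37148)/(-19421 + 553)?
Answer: -19446/4717 ≈ -4.1225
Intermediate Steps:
(40636 + 37148)/(-19421 + 553) = 77784/(-18868) = 77784*(-1/18868) = -19446/4717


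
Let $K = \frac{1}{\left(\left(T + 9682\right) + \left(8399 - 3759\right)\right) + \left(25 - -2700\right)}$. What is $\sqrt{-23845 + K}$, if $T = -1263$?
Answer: $\frac{3 i \sqrt{165017107126}}{7892} \approx 154.42 i$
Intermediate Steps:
$K = \frac{1}{15784}$ ($K = \frac{1}{\left(\left(-1263 + 9682\right) + \left(8399 - 3759\right)\right) + \left(25 - -2700\right)} = \frac{1}{\left(8419 + \left(8399 - 3759\right)\right) + \left(25 + 2700\right)} = \frac{1}{\left(8419 + 4640\right) + 2725} = \frac{1}{13059 + 2725} = \frac{1}{15784} \approx 6.3355 \cdot 10^{-5}$)
$\sqrt{-23845 + K} = \sqrt{-23845 + \frac{1}{15784}} = \sqrt{- \frac{376369479}{15784}} = \frac{3 i \sqrt{165017107126}}{7892}$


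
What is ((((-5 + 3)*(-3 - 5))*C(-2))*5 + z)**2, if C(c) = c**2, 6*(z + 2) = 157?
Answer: 4264225/36 ≈ 1.1845e+5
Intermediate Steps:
z = 145/6 (z = -2 + (1/6)*157 = -2 + 157/6 = 145/6 ≈ 24.167)
((((-5 + 3)*(-3 - 5))*C(-2))*5 + z)**2 = ((((-5 + 3)*(-3 - 5))*(-2)**2)*5 + 145/6)**2 = ((-2*(-8)*4)*5 + 145/6)**2 = ((16*4)*5 + 145/6)**2 = (64*5 + 145/6)**2 = (320 + 145/6)**2 = (2065/6)**2 = 4264225/36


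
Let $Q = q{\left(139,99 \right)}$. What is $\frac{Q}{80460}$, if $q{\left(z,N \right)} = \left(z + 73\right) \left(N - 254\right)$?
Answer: $- \frac{1643}{4023} \approx -0.4084$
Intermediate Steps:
$q{\left(z,N \right)} = \left(-254 + N\right) \left(73 + z\right)$ ($q{\left(z,N \right)} = \left(73 + z\right) \left(-254 + N\right) = \left(-254 + N\right) \left(73 + z\right)$)
$Q = -32860$ ($Q = -18542 - 35306 + 73 \cdot 99 + 99 \cdot 139 = -18542 - 35306 + 7227 + 13761 = -32860$)
$\frac{Q}{80460} = - \frac{32860}{80460} = \left(-32860\right) \frac{1}{80460} = - \frac{1643}{4023}$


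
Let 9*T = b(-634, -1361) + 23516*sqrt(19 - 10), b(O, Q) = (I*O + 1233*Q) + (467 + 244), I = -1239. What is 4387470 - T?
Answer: 13436186/3 ≈ 4.4787e+6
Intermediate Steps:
b(O, Q) = 711 - 1239*O + 1233*Q (b(O, Q) = (-1239*O + 1233*Q) + (467 + 244) = (-1239*O + 1233*Q) + 711 = 711 - 1239*O + 1233*Q)
T = -273776/3 (T = ((711 - 1239*(-634) + 1233*(-1361)) + 23516*sqrt(19 - 10))/9 = ((711 + 785526 - 1678113) + 23516*sqrt(9))/9 = (-891876 + 23516*3)/9 = (-891876 + 70548)/9 = (1/9)*(-821328) = -273776/3 ≈ -91259.)
4387470 - T = 4387470 - 1*(-273776/3) = 4387470 + 273776/3 = 13436186/3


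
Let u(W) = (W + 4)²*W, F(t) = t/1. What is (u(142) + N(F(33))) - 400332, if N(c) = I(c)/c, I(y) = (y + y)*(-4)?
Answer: 2626532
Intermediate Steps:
I(y) = -8*y (I(y) = (2*y)*(-4) = -8*y)
F(t) = t (F(t) = t*1 = t)
N(c) = -8 (N(c) = (-8*c)/c = -8)
u(W) = W*(4 + W)² (u(W) = (4 + W)²*W = W*(4 + W)²)
(u(142) + N(F(33))) - 400332 = (142*(4 + 142)² - 8) - 400332 = (142*146² - 8) - 400332 = (142*21316 - 8) - 400332 = (3026872 - 8) - 400332 = 3026864 - 400332 = 2626532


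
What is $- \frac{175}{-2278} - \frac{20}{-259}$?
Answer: $\frac{90885}{590002} \approx 0.15404$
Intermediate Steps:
$- \frac{175}{-2278} - \frac{20}{-259} = \left(-175\right) \left(- \frac{1}{2278}\right) - - \frac{20}{259} = \frac{175}{2278} + \frac{20}{259} = \frac{90885}{590002}$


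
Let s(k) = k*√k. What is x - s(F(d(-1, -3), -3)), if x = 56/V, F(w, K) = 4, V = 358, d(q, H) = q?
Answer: -1404/179 ≈ -7.8436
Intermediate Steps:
s(k) = k^(3/2)
x = 28/179 (x = 56/358 = 56*(1/358) = 28/179 ≈ 0.15642)
x - s(F(d(-1, -3), -3)) = 28/179 - 4^(3/2) = 28/179 - 1*8 = 28/179 - 8 = -1404/179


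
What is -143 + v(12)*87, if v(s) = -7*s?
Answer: -7451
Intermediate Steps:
v(s) = -7*s
-143 + v(12)*87 = -143 - 7*12*87 = -143 - 84*87 = -143 - 7308 = -7451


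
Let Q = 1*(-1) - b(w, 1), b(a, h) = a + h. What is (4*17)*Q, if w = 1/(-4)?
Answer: -119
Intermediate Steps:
w = -¼ (w = 1*(-¼) = -¼ ≈ -0.25000)
Q = -7/4 (Q = 1*(-1) - (-¼ + 1) = -1 - 1*¾ = -1 - ¾ = -7/4 ≈ -1.7500)
(4*17)*Q = (4*17)*(-7/4) = 68*(-7/4) = -119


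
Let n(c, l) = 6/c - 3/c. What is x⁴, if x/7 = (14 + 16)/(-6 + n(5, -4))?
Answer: 15006250000/6561 ≈ 2.2872e+6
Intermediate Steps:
n(c, l) = 3/c
x = -350/9 (x = 7*((14 + 16)/(-6 + 3/5)) = 7*(30/(-6 + 3*(⅕))) = 7*(30/(-6 + ⅗)) = 7*(30/(-27/5)) = 7*(30*(-5/27)) = 7*(-50/9) = -350/9 ≈ -38.889)
x⁴ = (-350/9)⁴ = 15006250000/6561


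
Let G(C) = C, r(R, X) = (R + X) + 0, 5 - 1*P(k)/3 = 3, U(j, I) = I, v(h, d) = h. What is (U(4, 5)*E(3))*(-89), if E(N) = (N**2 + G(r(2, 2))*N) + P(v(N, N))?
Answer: -12015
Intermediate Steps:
P(k) = 6 (P(k) = 15 - 3*3 = 15 - 9 = 6)
r(R, X) = R + X
E(N) = 6 + N**2 + 4*N (E(N) = (N**2 + (2 + 2)*N) + 6 = (N**2 + 4*N) + 6 = 6 + N**2 + 4*N)
(U(4, 5)*E(3))*(-89) = (5*(6 + 3**2 + 4*3))*(-89) = (5*(6 + 9 + 12))*(-89) = (5*27)*(-89) = 135*(-89) = -12015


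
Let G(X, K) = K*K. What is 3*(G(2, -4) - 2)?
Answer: 42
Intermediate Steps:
G(X, K) = K²
3*(G(2, -4) - 2) = 3*((-4)² - 2) = 3*(16 - 2) = 3*14 = 42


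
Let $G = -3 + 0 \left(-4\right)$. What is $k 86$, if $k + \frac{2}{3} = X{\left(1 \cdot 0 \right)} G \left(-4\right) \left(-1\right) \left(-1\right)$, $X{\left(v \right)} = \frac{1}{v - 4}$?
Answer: $- \frac{946}{3} \approx -315.33$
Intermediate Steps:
$G = -3$ ($G = -3 + 0 = -3$)
$X{\left(v \right)} = \frac{1}{-4 + v}$
$k = - \frac{11}{3}$ ($k = - \frac{2}{3} + \frac{1}{-4 + 1 \cdot 0} \left(-3\right) \left(-4\right) \left(-1\right) \left(-1\right) = - \frac{2}{3} + \frac{1}{-4 + 0} \left(-3\right) 4 \left(-1\right) = - \frac{2}{3} + \frac{1}{-4} \left(-3\right) \left(-4\right) = - \frac{2}{3} + \left(- \frac{1}{4}\right) \left(-3\right) \left(-4\right) = - \frac{2}{3} + \frac{3}{4} \left(-4\right) = - \frac{2}{3} - 3 = - \frac{11}{3} \approx -3.6667$)
$k 86 = \left(- \frac{11}{3}\right) 86 = - \frac{946}{3}$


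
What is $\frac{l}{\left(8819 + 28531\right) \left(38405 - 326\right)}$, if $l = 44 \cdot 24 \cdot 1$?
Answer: $\frac{176}{237041775} \approx 7.4249 \cdot 10^{-7}$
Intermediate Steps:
$l = 1056$ ($l = 1056 \cdot 1 = 1056$)
$\frac{l}{\left(8819 + 28531\right) \left(38405 - 326\right)} = \frac{1056}{\left(8819 + 28531\right) \left(38405 - 326\right)} = \frac{1056}{37350 \cdot 38079} = \frac{1056}{1422250650} = 1056 \cdot \frac{1}{1422250650} = \frac{176}{237041775}$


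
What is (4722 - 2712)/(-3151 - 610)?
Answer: -2010/3761 ≈ -0.53443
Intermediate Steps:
(4722 - 2712)/(-3151 - 610) = 2010/(-3761) = 2010*(-1/3761) = -2010/3761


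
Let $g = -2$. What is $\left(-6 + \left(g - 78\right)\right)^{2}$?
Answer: $7396$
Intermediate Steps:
$\left(-6 + \left(g - 78\right)\right)^{2} = \left(-6 - 80\right)^{2} = \left(-86\right)^{2} = 7396$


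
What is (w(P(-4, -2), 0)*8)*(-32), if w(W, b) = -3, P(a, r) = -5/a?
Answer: 768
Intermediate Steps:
(w(P(-4, -2), 0)*8)*(-32) = -3*8*(-32) = -24*(-32) = 768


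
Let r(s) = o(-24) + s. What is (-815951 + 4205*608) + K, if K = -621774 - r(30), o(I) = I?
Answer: 1118909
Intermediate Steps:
r(s) = -24 + s
K = -621780 (K = -621774 - (-24 + 30) = -621774 - 1*6 = -621774 - 6 = -621780)
(-815951 + 4205*608) + K = (-815951 + 4205*608) - 621780 = (-815951 + 2556640) - 621780 = 1740689 - 621780 = 1118909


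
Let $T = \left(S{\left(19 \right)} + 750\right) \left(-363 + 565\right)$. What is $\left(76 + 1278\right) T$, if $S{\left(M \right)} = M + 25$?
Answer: $217165352$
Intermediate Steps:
$S{\left(M \right)} = 25 + M$
$T = 160388$ ($T = \left(\left(25 + 19\right) + 750\right) \left(-363 + 565\right) = \left(44 + 750\right) 202 = 794 \cdot 202 = 160388$)
$\left(76 + 1278\right) T = \left(76 + 1278\right) 160388 = 1354 \cdot 160388 = 217165352$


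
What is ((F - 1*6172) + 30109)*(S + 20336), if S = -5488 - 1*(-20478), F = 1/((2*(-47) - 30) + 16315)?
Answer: 13691084733568/16191 ≈ 8.4560e+8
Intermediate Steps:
F = 1/16191 (F = 1/((-94 - 30) + 16315) = 1/(-124 + 16315) = 1/16191 ≈ 6.1763e-5)
S = 14990 (S = -5488 + 20478 = 14990)
((F - 1*6172) + 30109)*(S + 20336) = ((1/16191 - 1*6172) + 30109)*(14990 + 20336) = ((1/16191 - 6172) + 30109)*35326 = (-99930851/16191 + 30109)*35326 = (387563968/16191)*35326 = 13691084733568/16191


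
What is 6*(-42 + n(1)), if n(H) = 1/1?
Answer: -246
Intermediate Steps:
n(H) = 1
6*(-42 + n(1)) = 6*(-42 + 1) = 6*(-41) = -246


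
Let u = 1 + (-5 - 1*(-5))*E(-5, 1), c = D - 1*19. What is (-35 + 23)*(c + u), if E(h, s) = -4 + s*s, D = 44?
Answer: -312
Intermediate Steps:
c = 25 (c = 44 - 1*19 = 44 - 19 = 25)
E(h, s) = -4 + s²
u = 1 (u = 1 + (-5 - 1*(-5))*(-4 + 1²) = 1 + (-5 + 5)*(-4 + 1) = 1 + 0*(-3) = 1 + 0 = 1)
(-35 + 23)*(c + u) = (-35 + 23)*(25 + 1) = -12*26 = -312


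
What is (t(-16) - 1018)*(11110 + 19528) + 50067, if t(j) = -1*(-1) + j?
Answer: -31598987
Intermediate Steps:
t(j) = 1 + j
(t(-16) - 1018)*(11110 + 19528) + 50067 = ((1 - 16) - 1018)*(11110 + 19528) + 50067 = (-15 - 1018)*30638 + 50067 = -1033*30638 + 50067 = -31649054 + 50067 = -31598987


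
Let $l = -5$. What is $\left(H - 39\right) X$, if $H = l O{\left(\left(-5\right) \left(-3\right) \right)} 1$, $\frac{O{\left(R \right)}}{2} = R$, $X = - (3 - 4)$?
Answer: $-189$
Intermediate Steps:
$X = 1$ ($X = \left(-1\right) \left(-1\right) = 1$)
$O{\left(R \right)} = 2 R$
$H = -150$ ($H = - 5 \cdot 2 \left(\left(-5\right) \left(-3\right)\right) 1 = - 5 \cdot 2 \cdot 15 \cdot 1 = \left(-5\right) 30 \cdot 1 = \left(-150\right) 1 = -150$)
$\left(H - 39\right) X = \left(-150 - 39\right) 1 = \left(-189\right) 1 = -189$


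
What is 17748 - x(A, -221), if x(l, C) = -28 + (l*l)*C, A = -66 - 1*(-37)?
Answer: 203637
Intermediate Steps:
A = -29 (A = -66 + 37 = -29)
x(l, C) = -28 + C*l**2 (x(l, C) = -28 + l**2*C = -28 + C*l**2)
17748 - x(A, -221) = 17748 - (-28 - 221*(-29)**2) = 17748 - (-28 - 221*841) = 17748 - (-28 - 185861) = 17748 - 1*(-185889) = 17748 + 185889 = 203637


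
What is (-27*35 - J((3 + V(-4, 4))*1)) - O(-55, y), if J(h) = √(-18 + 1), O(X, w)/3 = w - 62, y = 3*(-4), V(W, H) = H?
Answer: -723 - I*√17 ≈ -723.0 - 4.1231*I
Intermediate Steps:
y = -12
O(X, w) = -186 + 3*w (O(X, w) = 3*(w - 62) = 3*(-62 + w) = -186 + 3*w)
J(h) = I*√17 (J(h) = √(-17) = I*√17)
(-27*35 - J((3 + V(-4, 4))*1)) - O(-55, y) = (-27*35 - I*√17) - (-186 + 3*(-12)) = (-945 - I*√17) - (-186 - 36) = (-945 - I*√17) - 1*(-222) = (-945 - I*√17) + 222 = -723 - I*√17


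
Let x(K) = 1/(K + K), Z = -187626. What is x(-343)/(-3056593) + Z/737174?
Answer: -196709236780187/772861624646426 ≈ -0.25452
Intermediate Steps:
x(K) = 1/(2*K)
x(-343)/(-3056593) + Z/737174 = ((1/2)/(-343))/(-3056593) - 187626/737174 = ((1/2)*(-1/343))*(-1/3056593) - 187626*1/737174 = -1/686*(-1/3056593) - 93813/368587 = 1/2096822798 - 93813/368587 = -196709236780187/772861624646426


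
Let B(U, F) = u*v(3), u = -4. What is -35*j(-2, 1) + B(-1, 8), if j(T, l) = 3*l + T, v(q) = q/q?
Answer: -39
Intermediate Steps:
v(q) = 1
B(U, F) = -4 (B(U, F) = -4*1 = -4)
j(T, l) = T + 3*l
-35*j(-2, 1) + B(-1, 8) = -35*(-2 + 3*1) - 4 = -35*(-2 + 3) - 4 = -35*1 - 4 = -35 - 4 = -39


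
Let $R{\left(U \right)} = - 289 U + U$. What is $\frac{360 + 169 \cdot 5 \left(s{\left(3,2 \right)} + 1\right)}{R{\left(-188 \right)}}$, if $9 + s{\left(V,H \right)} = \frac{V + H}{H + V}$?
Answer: $- \frac{5555}{54144} \approx -0.1026$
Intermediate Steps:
$R{\left(U \right)} = - 288 U$
$s{\left(V,H \right)} = -8$ ($s{\left(V,H \right)} = -9 + \frac{V + H}{H + V} = -9 + \frac{H + V}{H + V} = -9 + 1 = -8$)
$\frac{360 + 169 \cdot 5 \left(s{\left(3,2 \right)} + 1\right)}{R{\left(-188 \right)}} = \frac{360 + 169 \cdot 5 \left(-8 + 1\right)}{\left(-288\right) \left(-188\right)} = \frac{360 + 169 \cdot 5 \left(-7\right)}{54144} = \left(360 + 169 \left(-35\right)\right) \frac{1}{54144} = \left(360 - 5915\right) \frac{1}{54144} = \left(-5555\right) \frac{1}{54144} = - \frac{5555}{54144}$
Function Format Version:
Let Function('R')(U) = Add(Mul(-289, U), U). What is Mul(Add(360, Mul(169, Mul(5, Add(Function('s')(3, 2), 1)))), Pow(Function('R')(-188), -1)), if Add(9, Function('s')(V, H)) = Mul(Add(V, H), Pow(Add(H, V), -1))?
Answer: Rational(-5555, 54144) ≈ -0.10260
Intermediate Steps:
Function('R')(U) = Mul(-288, U)
Function('s')(V, H) = -8 (Function('s')(V, H) = Add(-9, Mul(Add(V, H), Pow(Add(H, V), -1))) = Add(-9, Mul(Add(H, V), Pow(Add(H, V), -1))) = Add(-9, 1) = -8)
Mul(Add(360, Mul(169, Mul(5, Add(Function('s')(3, 2), 1)))), Pow(Function('R')(-188), -1)) = Mul(Add(360, Mul(169, Mul(5, Add(-8, 1)))), Pow(Mul(-288, -188), -1)) = Mul(Add(360, Mul(169, Mul(5, -7))), Pow(54144, -1)) = Mul(Add(360, Mul(169, -35)), Rational(1, 54144)) = Mul(Add(360, -5915), Rational(1, 54144)) = Mul(-5555, Rational(1, 54144)) = Rational(-5555, 54144)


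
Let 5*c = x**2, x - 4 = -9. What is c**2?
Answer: 25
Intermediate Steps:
x = -5 (x = 4 - 9 = -5)
c = 5 (c = (1/5)*(-5)**2 = (1/5)*25 = 5)
c**2 = 5**2 = 25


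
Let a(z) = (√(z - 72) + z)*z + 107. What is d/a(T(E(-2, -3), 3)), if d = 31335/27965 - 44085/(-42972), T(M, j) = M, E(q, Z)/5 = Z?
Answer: 14272484369/2599683554867 + 2579364645*I*√87/10398734219468 ≈ 0.0054901 + 0.0023136*I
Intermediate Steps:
E(q, Z) = 5*Z
d = 171957643/80114132 (d = 31335*(1/27965) - 44085*(-1/42972) = 6267/5593 + 14695/14324 = 171957643/80114132 ≈ 2.1464)
a(z) = 107 + z*(z + √(-72 + z)) (a(z) = (√(-72 + z) + z)*z + 107 = (z + √(-72 + z))*z + 107 = z*(z + √(-72 + z)) + 107 = 107 + z*(z + √(-72 + z)))
d/a(T(E(-2, -3), 3)) = 171957643/(80114132*(107 + (5*(-3))² + (5*(-3))*√(-72 + 5*(-3)))) = 171957643/(80114132*(107 + (-15)² - 15*√(-72 - 15))) = 171957643/(80114132*(107 + 225 - 15*I*√87)) = 171957643/(80114132*(332 - 15*I*√87))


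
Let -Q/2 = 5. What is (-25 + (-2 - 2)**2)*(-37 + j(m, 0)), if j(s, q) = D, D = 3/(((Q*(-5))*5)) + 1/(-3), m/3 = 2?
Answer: 83973/250 ≈ 335.89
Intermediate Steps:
m = 6 (m = 3*2 = 6)
Q = -10 (Q = -2*5 = -10)
D = -241/750 (D = 3/((-10*(-5)*5)) + 1/(-3) = 3/((50*5)) + 1*(-1/3) = 3/250 - 1/3 = -241/750 ≈ -0.32133)
j(s, q) = -241/750
(-25 + (-2 - 2)**2)*(-37 + j(m, 0)) = (-25 + (-2 - 2)**2)*(-37 - 241/750) = (-25 + (-4)**2)*(-27991/750) = (-25 + 16)*(-27991/750) = -9*(-27991/750) = 83973/250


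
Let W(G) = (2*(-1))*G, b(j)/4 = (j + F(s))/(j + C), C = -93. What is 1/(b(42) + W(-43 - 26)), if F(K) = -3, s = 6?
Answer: 17/2294 ≈ 0.0074106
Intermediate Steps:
b(j) = 4*(-3 + j)/(-93 + j) (b(j) = 4*((j - 3)/(j - 93)) = 4*((-3 + j)/(-93 + j)) = 4*(-3 + j)/(-93 + j))
W(G) = -2*G
1/(b(42) + W(-43 - 26)) = 1/(4*(-3 + 42)/(-93 + 42) - 2*(-43 - 26)) = 1/(4*39/(-51) - 2*(-69)) = 1/(4*(-1/51)*39 + 138) = 1/(-52/17 + 138) = 1/(2294/17) = 17/2294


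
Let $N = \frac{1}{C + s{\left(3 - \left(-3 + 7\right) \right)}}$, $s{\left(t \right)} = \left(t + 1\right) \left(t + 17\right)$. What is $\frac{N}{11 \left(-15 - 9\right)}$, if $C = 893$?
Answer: $- \frac{1}{235752} \approx -4.2417 \cdot 10^{-6}$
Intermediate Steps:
$s{\left(t \right)} = \left(1 + t\right) \left(17 + t\right)$
$N = \frac{1}{893}$ ($N = \frac{1}{893 + \left(17 + \left(3 - \left(-3 + 7\right)\right)^{2} + 18 \left(3 - \left(-3 + 7\right)\right)\right)} = \frac{1}{893 + \left(17 + \left(3 - 4\right)^{2} + 18 \left(3 - 4\right)\right)} = \frac{1}{893 + \left(17 + \left(-1\right)^{2} + 18 \left(-1\right)\right)} = \frac{1}{893 + \left(17 + 1 - 18\right)} = \frac{1}{893 + 0} = \frac{1}{893} \approx 0.0011198$)
$\frac{N}{11 \left(-15 - 9\right)} = \frac{1}{893 \cdot 11 \left(-15 - 9\right)} = \frac{1}{893 \cdot 11 \left(-24\right)} = \frac{1}{893 \left(-264\right)} = \frac{1}{893} \left(- \frac{1}{264}\right) = - \frac{1}{235752}$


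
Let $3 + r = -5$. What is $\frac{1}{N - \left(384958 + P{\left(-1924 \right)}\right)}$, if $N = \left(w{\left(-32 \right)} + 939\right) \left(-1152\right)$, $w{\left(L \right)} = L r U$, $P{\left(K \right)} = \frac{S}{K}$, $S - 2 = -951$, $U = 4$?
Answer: $- \frac{148}{391657505} \approx -3.7788 \cdot 10^{-7}$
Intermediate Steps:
$S = -949$ ($S = 2 - 951 = -949$)
$r = -8$ ($r = -3 - 5 = -8$)
$P{\left(K \right)} = - \frac{949}{K}$
$w{\left(L \right)} = - 32 L$ ($w{\left(L \right)} = L \left(-8\right) 4 = - 8 L 4 = - 32 L$)
$N = -2261376$ ($N = \left(\left(-32\right) \left(-32\right) + 939\right) \left(-1152\right) = \left(1024 + 939\right) \left(-1152\right) = 1963 \left(-1152\right) = -2261376$)
$\frac{1}{N - \left(384958 + P{\left(-1924 \right)}\right)} = \frac{1}{-2261376 - \left(384958 - \frac{949}{-1924}\right)} = \frac{1}{-2261376 - \left(384958 - - \frac{73}{148}\right)} = \frac{1}{-2261376 - \frac{56973857}{148}} = \frac{1}{- \frac{391657505}{148}} = - \frac{148}{391657505}$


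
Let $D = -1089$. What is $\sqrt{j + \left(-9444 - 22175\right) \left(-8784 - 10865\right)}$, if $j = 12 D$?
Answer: $\sqrt{621268663} \approx 24925.0$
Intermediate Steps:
$j = -13068$ ($j = 12 \left(-1089\right) = -13068$)
$\sqrt{j + \left(-9444 - 22175\right) \left(-8784 - 10865\right)} = \sqrt{-13068 + \left(-9444 - 22175\right) \left(-8784 - 10865\right)} = \sqrt{-13068 - -621281731} = \sqrt{-13068 + 621281731} = \sqrt{621268663}$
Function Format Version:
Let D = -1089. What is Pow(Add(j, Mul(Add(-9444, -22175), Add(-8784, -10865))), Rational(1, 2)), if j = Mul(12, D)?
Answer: Pow(621268663, Rational(1, 2)) ≈ 24925.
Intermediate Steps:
j = -13068 (j = Mul(12, -1089) = -13068)
Pow(Add(j, Mul(Add(-9444, -22175), Add(-8784, -10865))), Rational(1, 2)) = Pow(Add(-13068, Mul(Add(-9444, -22175), Add(-8784, -10865))), Rational(1, 2)) = Pow(Add(-13068, Mul(-31619, -19649)), Rational(1, 2)) = Pow(Add(-13068, 621281731), Rational(1, 2)) = Pow(621268663, Rational(1, 2))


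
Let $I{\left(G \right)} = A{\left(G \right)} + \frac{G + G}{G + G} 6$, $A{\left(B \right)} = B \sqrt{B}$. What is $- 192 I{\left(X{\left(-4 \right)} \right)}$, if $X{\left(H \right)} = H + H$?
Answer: $-1152 + 3072 i \sqrt{2} \approx -1152.0 + 4344.5 i$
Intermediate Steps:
$A{\left(B \right)} = B^{\frac{3}{2}}$
$X{\left(H \right)} = 2 H$
$I{\left(G \right)} = 6 + G^{\frac{3}{2}}$ ($I{\left(G \right)} = G^{\frac{3}{2}} + \frac{G + G}{G + G} 6 = G^{\frac{3}{2}} + \frac{2 G}{2 G} 6 = G^{\frac{3}{2}} + 2 G \frac{1}{2 G} 6 = G^{\frac{3}{2}} + 1 \cdot 6 = G^{\frac{3}{2}} + 6 = 6 + G^{\frac{3}{2}}$)
$- 192 I{\left(X{\left(-4 \right)} \right)} = - 192 \left(6 + \left(2 \left(-4\right)\right)^{\frac{3}{2}}\right) = - 192 \left(6 + \left(-8\right)^{\frac{3}{2}}\right) = - 192 \left(6 - 16 i \sqrt{2}\right) = -1152 + 3072 i \sqrt{2}$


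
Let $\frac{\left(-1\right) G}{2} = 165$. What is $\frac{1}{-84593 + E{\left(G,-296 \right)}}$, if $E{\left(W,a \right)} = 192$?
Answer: $- \frac{1}{84401} \approx -1.1848 \cdot 10^{-5}$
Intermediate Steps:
$G = -330$ ($G = \left(-2\right) 165 = -330$)
$\frac{1}{-84593 + E{\left(G,-296 \right)}} = \frac{1}{-84593 + 192} = \frac{1}{-84401} = - \frac{1}{84401}$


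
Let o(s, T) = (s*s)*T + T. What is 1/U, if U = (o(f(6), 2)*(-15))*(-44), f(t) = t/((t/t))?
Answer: 1/48840 ≈ 2.0475e-5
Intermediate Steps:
f(t) = t (f(t) = t/1 = t*1 = t)
o(s, T) = T + T*s² (o(s, T) = s²*T + T = T*s² + T = T + T*s²)
U = 48840 (U = ((2*(1 + 6²))*(-15))*(-44) = ((2*(1 + 36))*(-15))*(-44) = ((2*37)*(-15))*(-44) = (74*(-15))*(-44) = -1110*(-44) = 48840)
1/U = 1/48840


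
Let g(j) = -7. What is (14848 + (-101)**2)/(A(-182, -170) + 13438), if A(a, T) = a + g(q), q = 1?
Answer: 25049/13249 ≈ 1.8906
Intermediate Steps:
A(a, T) = -7 + a (A(a, T) = a - 7 = -7 + a)
(14848 + (-101)**2)/(A(-182, -170) + 13438) = (14848 + (-101)**2)/((-7 - 182) + 13438) = (14848 + 10201)/(-189 + 13438) = 25049/13249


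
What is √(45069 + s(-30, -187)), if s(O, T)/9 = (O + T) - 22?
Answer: √42918 ≈ 207.17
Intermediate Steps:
s(O, T) = -198 + 9*O + 9*T (s(O, T) = 9*((O + T) - 22) = 9*(-22 + O + T) = -198 + 9*O + 9*T)
√(45069 + s(-30, -187)) = √(45069 + (-198 + 9*(-30) + 9*(-187))) = √(45069 + (-198 - 270 - 1683)) = √(45069 - 2151) = √42918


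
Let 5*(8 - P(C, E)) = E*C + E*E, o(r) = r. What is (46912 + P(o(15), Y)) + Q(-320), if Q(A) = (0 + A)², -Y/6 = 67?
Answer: 591026/5 ≈ 1.1821e+5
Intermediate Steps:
Y = -402 (Y = -6*67 = -402)
Q(A) = A²
P(C, E) = 8 - E²/5 - C*E/5 (P(C, E) = 8 - (E*C + E*E)/5 = 8 - (C*E + E²)/5 = 8 - (E² + C*E)/5 = 8 + (-E²/5 - C*E/5) = 8 - E²/5 - C*E/5)
(46912 + P(o(15), Y)) + Q(-320) = (46912 + (8 - ⅕*(-402)² - ⅕*15*(-402))) + (-320)² = (46912 + (8 - ⅕*161604 + 1206)) + 102400 = (46912 + (8 - 161604/5 + 1206)) + 102400 = (46912 - 155534/5) + 102400 = 79026/5 + 102400 = 591026/5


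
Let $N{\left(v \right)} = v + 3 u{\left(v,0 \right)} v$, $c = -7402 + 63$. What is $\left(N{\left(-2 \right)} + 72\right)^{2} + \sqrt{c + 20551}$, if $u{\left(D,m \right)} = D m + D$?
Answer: $6724 + 6 \sqrt{367} \approx 6838.9$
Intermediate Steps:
$u{\left(D,m \right)} = D + D m$
$c = -7339$
$N{\left(v \right)} = v + 3 v^{2}$ ($N{\left(v \right)} = v + 3 v \left(1 + 0\right) v = v + 3 v 1 v = v + 3 v v = v + 3 v^{2}$)
$\left(N{\left(-2 \right)} + 72\right)^{2} + \sqrt{c + 20551} = \left(- 2 \left(1 + 3 \left(-2\right)\right) + 72\right)^{2} + \sqrt{-7339 + 20551} = \left(- 2 \left(1 - 6\right) + 72\right)^{2} + \sqrt{13212} = \left(\left(-2\right) \left(-5\right) + 72\right)^{2} + 6 \sqrt{367} = \left(10 + 72\right)^{2} + 6 \sqrt{367} = 82^{2} + 6 \sqrt{367} = 6724 + 6 \sqrt{367}$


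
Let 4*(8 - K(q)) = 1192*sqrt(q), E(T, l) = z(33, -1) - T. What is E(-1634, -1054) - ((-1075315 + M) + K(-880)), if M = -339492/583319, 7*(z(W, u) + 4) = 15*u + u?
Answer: 231440933719/214907 + 1192*I*sqrt(55) ≈ 1.0769e+6 + 8840.1*I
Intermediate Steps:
z(W, u) = -4 + 16*u/7 (z(W, u) = -4 + (15*u + u)/7 = -4 + (16*u)/7 = -4 + 16*u/7)
E(T, l) = -44/7 - T (E(T, l) = (-4 + (16/7)*(-1)) - T = (-4 - 16/7) - T = -44/7 - T)
K(q) = 8 - 298*sqrt(q)
M = -17868/30701 (M = -339492*1/583319 = -17868/30701 ≈ -0.58200)
E(-1634, -1054) - ((-1075315 + M) + K(-880)) = (-44/7 - 1*(-1634)) - ((-1075315 - 17868/30701) + (8 - 1192*I*sqrt(55))) = (-44/7 + 1634) - (-33013263683/30701 + (8 - 1192*I*sqrt(55))) = 11394/7 - (-33013263683/30701 + (8 - 1192*I*sqrt(55))) = 11394/7 - (-33013018075/30701 - 1192*I*sqrt(55)) = 11394/7 + (33013018075/30701 + 1192*I*sqrt(55)) = 231440933719/214907 + 1192*I*sqrt(55)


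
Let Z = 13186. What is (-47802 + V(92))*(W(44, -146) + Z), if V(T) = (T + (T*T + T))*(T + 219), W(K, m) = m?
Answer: 34448107040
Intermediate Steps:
V(T) = (219 + T)*(T² + 2*T) (V(T) = (T + (T² + T))*(219 + T) = (T + (T + T²))*(219 + T) = (T² + 2*T)*(219 + T) = (219 + T)*(T² + 2*T))
(-47802 + V(92))*(W(44, -146) + Z) = (-47802 + 92*(438 + 92² + 221*92))*(-146 + 13186) = (-47802 + 92*(438 + 8464 + 20332))*13040 = (-47802 + 92*29234)*13040 = (-47802 + 2689528)*13040 = 2641726*13040 = 34448107040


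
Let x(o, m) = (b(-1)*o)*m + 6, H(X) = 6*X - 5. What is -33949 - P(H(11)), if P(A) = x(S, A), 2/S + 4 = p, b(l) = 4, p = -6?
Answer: -169531/5 ≈ -33906.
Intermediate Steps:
H(X) = -5 + 6*X
S = -⅕ (S = 2/(-4 - 6) = 2/(-10) = 2*(-⅒) = -⅕ ≈ -0.20000)
x(o, m) = 6 + 4*m*o (x(o, m) = (4*o)*m + 6 = 4*m*o + 6 = 6 + 4*m*o)
P(A) = 6 - 4*A/5 (P(A) = 6 + 4*A*(-⅕) = 6 - 4*A/5)
-33949 - P(H(11)) = -33949 - (6 - 4*(-5 + 6*11)/5) = -33949 - (6 - 4*(-5 + 66)/5) = -33949 - (6 - ⅘*61) = -33949 - (6 - 244/5) = -33949 - 1*(-214/5) = -33949 + 214/5 = -169531/5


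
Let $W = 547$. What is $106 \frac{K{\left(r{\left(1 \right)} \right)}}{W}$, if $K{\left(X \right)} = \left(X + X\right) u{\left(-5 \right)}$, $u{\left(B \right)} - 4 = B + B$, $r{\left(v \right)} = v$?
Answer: $- \frac{1272}{547} \approx -2.3254$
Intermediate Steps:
$u{\left(B \right)} = 4 + 2 B$ ($u{\left(B \right)} = 4 + \left(B + B\right) = 4 + 2 B$)
$K{\left(X \right)} = - 12 X$ ($K{\left(X \right)} = \left(X + X\right) \left(4 + 2 \left(-5\right)\right) = 2 X \left(4 - 10\right) = 2 X \left(-6\right) = - 12 X$)
$106 \frac{K{\left(r{\left(1 \right)} \right)}}{W} = 106 \frac{\left(-12\right) 1}{547} = 106 \left(\left(-12\right) \frac{1}{547}\right) = 106 \left(- \frac{12}{547}\right) = - \frac{1272}{547}$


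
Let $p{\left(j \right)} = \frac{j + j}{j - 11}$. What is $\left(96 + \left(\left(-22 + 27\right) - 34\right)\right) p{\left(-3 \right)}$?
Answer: $\frac{201}{7} \approx 28.714$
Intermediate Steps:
$p{\left(j \right)} = \frac{2 j}{-11 + j}$
$\left(96 + \left(\left(-22 + 27\right) - 34\right)\right) p{\left(-3 \right)} = \left(96 + \left(\left(-22 + 27\right) - 34\right)\right) 2 \left(-3\right) \frac{1}{-11 - 3} = \left(96 + \left(5 - 34\right)\right) 2 \left(-3\right) \frac{1}{-14} = \left(96 - 29\right) 2 \left(-3\right) \left(- \frac{1}{14}\right) = 67 \cdot \frac{3}{7} = \frac{201}{7}$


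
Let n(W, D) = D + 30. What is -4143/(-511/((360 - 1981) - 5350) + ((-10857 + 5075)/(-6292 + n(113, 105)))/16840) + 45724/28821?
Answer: -4794525103896195944/84898290300369 ≈ -56474.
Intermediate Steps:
n(W, D) = 30 + D
-4143/(-511/((360 - 1981) - 5350) + ((-10857 + 5075)/(-6292 + n(113, 105)))/16840) + 45724/28821 = -4143/(-511/((360 - 1981) - 5350) + ((-10857 + 5075)/(-6292 + (30 + 105)))/16840) + 45724/28821 = -4143/(-511/(-1621 - 5350) - 5782/(-6292 + 135)*(1/16840)) + 45724*(1/28821) = -4143/(-511/(-6971) - 5782/(-6157)*(1/16840)) + 45724/28821 = -4143/(-511*(-1/6971) - 5782*(-1/6157)*(1/16840)) + 45724/28821 = -4143/(511/6971 + (5782/6157)*(1/16840)) + 45724/28821 = -4143/(511/6971 + 2891/51841940) + 45724/28821 = -4143/26511384501/361390163740 + 45724/28821 = -4143*361390163740/26511384501 + 45724/28821 = -499079816124940/8837128167 + 45724/28821 = -4794525103896195944/84898290300369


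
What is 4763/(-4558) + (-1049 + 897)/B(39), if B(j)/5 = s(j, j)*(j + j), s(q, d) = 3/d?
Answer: -417853/68370 ≈ -6.1116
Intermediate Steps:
B(j) = 30 (B(j) = 5*((3/j)*(j + j)) = 5*((3/j)*(2*j)) = 5*6 = 30)
4763/(-4558) + (-1049 + 897)/B(39) = 4763/(-4558) + (-1049 + 897)/30 = 4763*(-1/4558) - 152*1/30 = -4763/4558 - 76/15 = -417853/68370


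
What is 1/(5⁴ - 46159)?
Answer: -1/45534 ≈ -2.1962e-5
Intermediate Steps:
1/(5⁴ - 46159) = 1/(625 - 46159) = 1/(-45534) = -1/45534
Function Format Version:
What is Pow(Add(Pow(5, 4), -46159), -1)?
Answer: Rational(-1, 45534) ≈ -2.1962e-5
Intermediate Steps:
Pow(Add(Pow(5, 4), -46159), -1) = Pow(Add(625, -46159), -1) = Pow(-45534, -1) = Rational(-1, 45534)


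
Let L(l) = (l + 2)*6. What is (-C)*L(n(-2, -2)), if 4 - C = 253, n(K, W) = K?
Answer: 0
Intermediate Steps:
C = -249 (C = 4 - 1*253 = 4 - 253 = -249)
L(l) = 12 + 6*l (L(l) = (2 + l)*6 = 12 + 6*l)
(-C)*L(n(-2, -2)) = (-1*(-249))*(12 + 6*(-2)) = 249*(12 - 12) = 249*0 = 0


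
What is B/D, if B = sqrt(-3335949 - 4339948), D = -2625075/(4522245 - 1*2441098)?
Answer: -2081147*I*sqrt(7675897)/2625075 ≈ -2196.5*I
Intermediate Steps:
D = -2625075/2081147 (D = -2625075/(4522245 - 2441098) = -2625075/2081147 ≈ -1.2614)
B = I*sqrt(7675897) (B = sqrt(-7675897) = I*sqrt(7675897) ≈ 2770.5*I)
B/D = (I*sqrt(7675897))/(-2625075/2081147) = (I*sqrt(7675897))*(-2081147/2625075) = -2081147*I*sqrt(7675897)/2625075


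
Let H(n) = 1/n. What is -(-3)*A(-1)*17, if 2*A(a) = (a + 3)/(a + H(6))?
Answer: -306/5 ≈ -61.200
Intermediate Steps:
A(a) = (3 + a)/(2*(1/6 + a)) (A(a) = ((a + 3)/(a + 1/6))/2 = ((3 + a)/(a + 1/6))/2 = ((3 + a)/(1/6 + a))/2 = (3 + a)/(2*(1/6 + a)))
-(-3)*A(-1)*17 = -(-3)*3*(3 - 1)/(1 + 6*(-1))*17 = -(-3)*3*2/(1 - 6)*17 = -(-3)*3*2/(-5)*17 = -(-3)*3*(-1/5)*2*17 = -(-3)*(-6)/5*17 = -3*6/5*17 = -18/5*17 = -306/5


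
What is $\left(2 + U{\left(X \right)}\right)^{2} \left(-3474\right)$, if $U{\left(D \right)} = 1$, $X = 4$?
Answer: $-31266$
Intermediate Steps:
$\left(2 + U{\left(X \right)}\right)^{2} \left(-3474\right) = \left(2 + 1\right)^{2} \left(-3474\right) = 3^{2} \left(-3474\right) = 9 \left(-3474\right) = -31266$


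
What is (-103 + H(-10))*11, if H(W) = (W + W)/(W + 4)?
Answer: -3289/3 ≈ -1096.3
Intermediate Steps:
H(W) = 2*W/(4 + W) (H(W) = (2*W)/(4 + W) = 2*W/(4 + W))
(-103 + H(-10))*11 = (-103 + 2*(-10)/(4 - 10))*11 = (-103 + 2*(-10)/(-6))*11 = (-103 + 2*(-10)*(-1/6))*11 = (-103 + 10/3)*11 = -299/3*11 = -3289/3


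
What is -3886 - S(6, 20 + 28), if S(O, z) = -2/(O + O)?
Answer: -23315/6 ≈ -3885.8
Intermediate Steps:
S(O, z) = -1/O (S(O, z) = -2*1/(2*O) = -1/O)
-3886 - S(6, 20 + 28) = -3886 - (-1)/6 = -3886 - 1*(-⅙) = -3886 + ⅙ = -23315/6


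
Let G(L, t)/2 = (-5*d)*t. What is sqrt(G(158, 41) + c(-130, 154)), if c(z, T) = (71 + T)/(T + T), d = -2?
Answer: sqrt(19464445)/154 ≈ 28.648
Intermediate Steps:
c(z, T) = (71 + T)/(2*T) (c(z, T) = (71 + T)/((2*T)) = (71 + T)*(1/(2*T)) = (71 + T)/(2*T))
G(L, t) = 20*t (G(L, t) = 2*((-5*(-2))*t) = 2*(10*t) = 20*t)
sqrt(G(158, 41) + c(-130, 154)) = sqrt(20*41 + (1/2)*(71 + 154)/154) = sqrt(820 + (1/2)*(1/154)*225) = sqrt(820 + 225/308) = sqrt(252785/308) = sqrt(19464445)/154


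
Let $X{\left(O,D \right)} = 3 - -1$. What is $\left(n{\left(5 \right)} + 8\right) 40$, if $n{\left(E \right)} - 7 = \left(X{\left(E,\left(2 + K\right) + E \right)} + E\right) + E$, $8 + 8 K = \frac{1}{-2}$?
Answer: $1160$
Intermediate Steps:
$K = - \frac{17}{16}$ ($K = -1 + \frac{1}{8 \left(-2\right)} = -1 + \frac{1}{8} \left(- \frac{1}{2}\right) = -1 - \frac{1}{16} = - \frac{17}{16} \approx -1.0625$)
$X{\left(O,D \right)} = 4$ ($X{\left(O,D \right)} = 3 + 1 = 4$)
$n{\left(E \right)} = 11 + 2 E$ ($n{\left(E \right)} = 7 + \left(\left(4 + E\right) + E\right) = 7 + \left(4 + 2 E\right) = 11 + 2 E$)
$\left(n{\left(5 \right)} + 8\right) 40 = \left(\left(11 + 2 \cdot 5\right) + 8\right) 40 = \left(\left(11 + 10\right) + 8\right) 40 = \left(21 + 8\right) 40 = 29 \cdot 40 = 1160$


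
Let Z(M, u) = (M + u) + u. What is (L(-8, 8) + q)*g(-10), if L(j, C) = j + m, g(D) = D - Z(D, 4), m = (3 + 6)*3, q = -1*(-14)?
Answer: -264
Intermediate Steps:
q = 14
m = 27 (m = 9*3 = 27)
Z(M, u) = M + 2*u
g(D) = -8 (g(D) = D - (D + 2*4) = D - (D + 8) = D - (8 + D) = D + (-8 - D) = -8)
L(j, C) = 27 + j (L(j, C) = j + 27 = 27 + j)
(L(-8, 8) + q)*g(-10) = ((27 - 8) + 14)*(-8) = (19 + 14)*(-8) = 33*(-8) = -264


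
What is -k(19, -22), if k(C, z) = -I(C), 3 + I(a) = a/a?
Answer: -2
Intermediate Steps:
I(a) = -2 (I(a) = -3 + a/a = -3 + 1 = -2)
k(C, z) = 2 (k(C, z) = -1*(-2) = 2)
-k(19, -22) = -1*2 = -2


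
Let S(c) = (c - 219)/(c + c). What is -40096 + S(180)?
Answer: -4811533/120 ≈ -40096.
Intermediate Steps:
S(c) = (-219 + c)/(2*c) (S(c) = (-219 + c)/((2*c)) = (-219 + c)*(1/(2*c)) = (-219 + c)/(2*c))
-40096 + S(180) = -40096 + (½)*(-219 + 180)/180 = -40096 + (½)*(1/180)*(-39) = -40096 - 13/120 = -4811533/120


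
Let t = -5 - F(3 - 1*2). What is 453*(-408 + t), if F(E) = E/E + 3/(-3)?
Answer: -187089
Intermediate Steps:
F(E) = 0 (F(E) = 1 + 3*(-⅓) = 1 - 1 = 0)
t = -5 (t = -5 - 1*0 = -5 + 0 = -5)
453*(-408 + t) = 453*(-408 - 5) = 453*(-413) = -187089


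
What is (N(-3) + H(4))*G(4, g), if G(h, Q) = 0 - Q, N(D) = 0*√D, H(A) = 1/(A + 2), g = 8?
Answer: -4/3 ≈ -1.3333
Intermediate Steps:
H(A) = 1/(2 + A)
N(D) = 0
G(h, Q) = -Q
(N(-3) + H(4))*G(4, g) = (0 + 1/(2 + 4))*(-1*8) = (0 + 1/6)*(-8) = (0 + ⅙)*(-8) = (⅙)*(-8) = -4/3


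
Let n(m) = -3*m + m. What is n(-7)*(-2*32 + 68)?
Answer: 56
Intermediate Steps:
n(m) = -2*m
n(-7)*(-2*32 + 68) = (-2*(-7))*(-2*32 + 68) = 14*(-64 + 68) = 14*4 = 56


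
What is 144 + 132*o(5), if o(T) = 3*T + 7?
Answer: 3048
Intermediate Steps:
o(T) = 7 + 3*T
144 + 132*o(5) = 144 + 132*(7 + 3*5) = 144 + 132*(7 + 15) = 144 + 132*22 = 144 + 2904 = 3048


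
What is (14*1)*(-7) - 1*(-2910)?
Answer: 2812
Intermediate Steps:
(14*1)*(-7) - 1*(-2910) = 14*(-7) + 2910 = -98 + 2910 = 2812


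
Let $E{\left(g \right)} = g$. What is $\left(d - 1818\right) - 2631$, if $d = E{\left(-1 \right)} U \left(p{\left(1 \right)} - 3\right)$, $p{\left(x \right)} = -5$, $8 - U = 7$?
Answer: $-4441$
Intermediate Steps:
$U = 1$ ($U = 8 - 7 = 1$)
$d = 8$ ($d = - 1 \left(-5 - 3\right) = - 1 \left(-8\right) = \left(-1\right) \left(-8\right) = 8$)
$\left(d - 1818\right) - 2631 = \left(8 - 1818\right) - 2631 = -1810 - 2631 = -4441$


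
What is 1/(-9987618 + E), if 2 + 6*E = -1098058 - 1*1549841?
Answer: -6/62573609 ≈ -9.5887e-8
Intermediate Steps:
E = -2647901/6 (E = -⅓ + (-1098058 - 1*1549841)/6 = -⅓ + (-1098058 - 1549841)/6 = -⅓ + (⅙)*(-2647899) = -⅓ - 882633/2 = -2647901/6 ≈ -4.4132e+5)
1/(-9987618 + E) = 1/(-9987618 - 2647901/6) = 1/(-62573609/6) = -6/62573609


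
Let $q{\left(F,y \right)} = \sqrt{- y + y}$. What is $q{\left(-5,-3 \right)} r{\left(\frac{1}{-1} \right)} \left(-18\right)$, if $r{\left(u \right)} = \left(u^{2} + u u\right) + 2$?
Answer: $0$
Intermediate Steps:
$q{\left(F,y \right)} = 0$ ($q{\left(F,y \right)} = \sqrt{0} = 0$)
$r{\left(u \right)} = 2 + 2 u^{2}$ ($r{\left(u \right)} = \left(u^{2} + u^{2}\right) + 2 = 2 u^{2} + 2 = 2 + 2 u^{2}$)
$q{\left(-5,-3 \right)} r{\left(\frac{1}{-1} \right)} \left(-18\right) = 0 \left(2 + 2 \left(\frac{1}{-1}\right)^{2}\right) \left(-18\right) = 0 \left(2 + 2 \left(-1\right)^{2}\right) \left(-18\right) = 0 \left(2 + 2 \cdot 1\right) \left(-18\right) = 0 \left(2 + 2\right) \left(-18\right) = 0 \cdot 4 \left(-18\right) = 0 \left(-18\right) = 0$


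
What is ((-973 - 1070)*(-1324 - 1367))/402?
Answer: 1832571/134 ≈ 13676.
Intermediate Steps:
((-973 - 1070)*(-1324 - 1367))/402 = -2043*(-2691)*(1/402) = 5497713*(1/402) = 1832571/134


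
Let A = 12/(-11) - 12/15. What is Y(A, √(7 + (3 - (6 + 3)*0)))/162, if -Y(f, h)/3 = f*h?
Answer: 52*√10/1485 ≈ 0.11073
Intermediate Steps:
A = -104/55 (A = 12*(-1/11) - 12*1/15 = -12/11 - ⅘ = -104/55 ≈ -1.8909)
Y(f, h) = -3*f*h
Y(A, √(7 + (3 - (6 + 3)*0)))/162 = -3*(-104/55)*√(7 + (3 - (6 + 3)*0))/162 = -3*(-104/55)*√(7 + (3 - 9*0))*(1/162) = -3*(-104/55)*√(7 + (3 - 1*0))*(1/162) = -3*(-104/55)*√(7 + (3 + 0))*(1/162) = -3*(-104/55)*√(7 + 3)*(1/162) = -3*(-104/55)*√10*(1/162) = (312*√10/55)*(1/162) = 52*√10/1485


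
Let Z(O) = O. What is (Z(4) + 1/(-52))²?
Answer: 42849/2704 ≈ 15.847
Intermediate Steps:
(Z(4) + 1/(-52))² = (4 + 1/(-52))² = (4 - 1/52)² = (207/52)² = 42849/2704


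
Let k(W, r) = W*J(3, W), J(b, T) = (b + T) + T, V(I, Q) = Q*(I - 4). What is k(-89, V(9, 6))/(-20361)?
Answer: -15575/20361 ≈ -0.76494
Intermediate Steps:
V(I, Q) = Q*(-4 + I)
J(b, T) = b + 2*T (J(b, T) = (T + b) + T = b + 2*T)
k(W, r) = W*(3 + 2*W)
k(-89, V(9, 6))/(-20361) = -89*(3 + 2*(-89))/(-20361) = -89*(3 - 178)*(-1/20361) = -89*(-175)*(-1/20361) = 15575*(-1/20361) = -15575/20361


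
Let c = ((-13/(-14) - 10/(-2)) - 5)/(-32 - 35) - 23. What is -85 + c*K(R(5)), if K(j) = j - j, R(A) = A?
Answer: -85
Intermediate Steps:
K(j) = 0
c = -21587/938 (c = ((-13*(-1/14) - 10*(-½)) - 5)/(-67) - 23 = ((13/14 + 5) - 5)*(-1/67) - 23 = (83/14 - 5)*(-1/67) - 23 = (13/14)*(-1/67) - 23 = -13/938 - 23 = -21587/938 ≈ -23.014)
-85 + c*K(R(5)) = -85 - 21587/938*0 = -85 + 0 = -85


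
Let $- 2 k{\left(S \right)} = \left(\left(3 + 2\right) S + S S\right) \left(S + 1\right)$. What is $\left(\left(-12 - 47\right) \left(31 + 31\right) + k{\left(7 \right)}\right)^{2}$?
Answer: $15952036$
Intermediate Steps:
$k{\left(S \right)} = - \frac{\left(1 + S\right) \left(S^{2} + 5 S\right)}{2}$ ($k{\left(S \right)} = - \frac{\left(\left(3 + 2\right) S + S S\right) \left(S + 1\right)}{2} = - \frac{\left(5 S + S^{2}\right) \left(1 + S\right)}{2} = - \frac{\left(S^{2} + 5 S\right) \left(1 + S\right)}{2} = - \frac{\left(1 + S\right) \left(S^{2} + 5 S\right)}{2}$)
$\left(\left(-12 - 47\right) \left(31 + 31\right) + k{\left(7 \right)}\right)^{2} = \left(\left(-12 - 47\right) \left(31 + 31\right) - \frac{7 \left(5 + 7^{2} + 6 \cdot 7\right)}{2}\right)^{2} = \left(\left(-59\right) 62 - \frac{7 \left(5 + 49 + 42\right)}{2}\right)^{2} = \left(-3658 - \frac{7}{2} \cdot 96\right)^{2} = \left(-3658 - 336\right)^{2} = \left(-3994\right)^{2} = 15952036$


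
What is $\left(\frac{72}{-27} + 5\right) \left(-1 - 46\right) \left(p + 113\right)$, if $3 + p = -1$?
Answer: $- \frac{35861}{3} \approx -11954.0$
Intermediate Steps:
$p = -4$ ($p = -3 - 1 = -4$)
$\left(\frac{72}{-27} + 5\right) \left(-1 - 46\right) \left(p + 113\right) = \left(\frac{72}{-27} + 5\right) \left(-1 - 46\right) \left(-4 + 113\right) = \left(72 \left(- \frac{1}{27}\right) + 5\right) \left(-47\right) 109 = \left(- \frac{8}{3} + 5\right) \left(-47\right) 109 = \frac{7}{3} \left(-47\right) 109 = \left(- \frac{329}{3}\right) 109 = - \frac{35861}{3}$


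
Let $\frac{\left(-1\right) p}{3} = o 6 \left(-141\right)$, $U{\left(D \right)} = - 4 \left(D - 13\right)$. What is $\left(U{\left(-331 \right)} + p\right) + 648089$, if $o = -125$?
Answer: $332215$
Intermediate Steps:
$U{\left(D \right)} = 52 - 4 D$ ($U{\left(D \right)} = - 4 \left(-13 + D\right) = 52 - 4 D$)
$p = -317250$ ($p = - 3 \left(-125\right) 6 \left(-141\right) = - 3 \left(\left(-750\right) \left(-141\right)\right) = \left(-3\right) 105750 = -317250$)
$\left(U{\left(-331 \right)} + p\right) + 648089 = \left(\left(52 - -1324\right) - 317250\right) + 648089 = \left(\left(52 + 1324\right) - 317250\right) + 648089 = \left(1376 - 317250\right) + 648089 = -315874 + 648089 = 332215$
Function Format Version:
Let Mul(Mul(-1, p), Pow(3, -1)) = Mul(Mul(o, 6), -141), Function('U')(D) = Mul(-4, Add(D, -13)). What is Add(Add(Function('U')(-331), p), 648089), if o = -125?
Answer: 332215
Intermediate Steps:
Function('U')(D) = Add(52, Mul(-4, D)) (Function('U')(D) = Mul(-4, Add(-13, D)) = Add(52, Mul(-4, D)))
p = -317250 (p = Mul(-3, Mul(Mul(-125, 6), -141)) = Mul(-3, Mul(-750, -141)) = Mul(-3, 105750) = -317250)
Add(Add(Function('U')(-331), p), 648089) = Add(Add(Add(52, Mul(-4, -331)), -317250), 648089) = Add(Add(Add(52, 1324), -317250), 648089) = Add(Add(1376, -317250), 648089) = Add(-315874, 648089) = 332215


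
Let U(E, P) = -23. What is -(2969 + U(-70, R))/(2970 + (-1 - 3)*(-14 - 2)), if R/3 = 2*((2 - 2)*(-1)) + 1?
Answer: -1473/1517 ≈ -0.97099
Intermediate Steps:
R = 3 (R = 3*(2*((2 - 2)*(-1)) + 1) = 3*(2*(0*(-1)) + 1) = 3*(2*0 + 1) = 3*(0 + 1) = 3*1 = 3)
-(2969 + U(-70, R))/(2970 + (-1 - 3)*(-14 - 2)) = -(2969 - 23)/(2970 + (-1 - 3)*(-14 - 2)) = -2946/(2970 - 4*(-16)) = -2946/(2970 + 64) = -2946/3034 = -1*1473/1517 = -1473/1517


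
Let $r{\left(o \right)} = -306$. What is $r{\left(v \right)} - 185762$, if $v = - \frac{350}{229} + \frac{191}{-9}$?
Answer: $-186068$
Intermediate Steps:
$v = - \frac{46889}{2061}$ ($v = \left(-350\right) \frac{1}{229} + 191 \left(- \frac{1}{9}\right) = - \frac{350}{229} - \frac{191}{9} = - \frac{46889}{2061} \approx -22.751$)
$r{\left(v \right)} - 185762 = -306 - 185762 = -186068$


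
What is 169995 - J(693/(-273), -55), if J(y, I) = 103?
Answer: 169892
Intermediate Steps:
169995 - J(693/(-273), -55) = 169995 - 1*103 = 169995 - 103 = 169892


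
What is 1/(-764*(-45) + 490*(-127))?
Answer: -1/27850 ≈ -3.5907e-5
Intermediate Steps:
1/(-764*(-45) + 490*(-127)) = 1/(34380 - 62230) = 1/(-27850) = -1/27850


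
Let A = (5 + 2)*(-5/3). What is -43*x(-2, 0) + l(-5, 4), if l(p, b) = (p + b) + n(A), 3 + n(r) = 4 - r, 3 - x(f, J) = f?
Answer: -610/3 ≈ -203.33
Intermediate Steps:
x(f, J) = 3 - f
A = -35/3 (A = 7*(-5*1/3) = 7*(-5/3) = -35/3 ≈ -11.667)
n(r) = 1 - r (n(r) = -3 + (4 - r) = 1 - r)
l(p, b) = 38/3 + b + p (l(p, b) = (p + b) + (1 - 1*(-35/3)) = (b + p) + (1 + 35/3) = (b + p) + 38/3 = 38/3 + b + p)
-43*x(-2, 0) + l(-5, 4) = -43*(3 - 1*(-2)) + (38/3 + 4 - 5) = -43*(3 + 2) + 35/3 = -43*5 + 35/3 = -215 + 35/3 = -610/3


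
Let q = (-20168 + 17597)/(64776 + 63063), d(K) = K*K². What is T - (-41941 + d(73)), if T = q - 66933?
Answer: -17642166374/42613 ≈ -4.1401e+5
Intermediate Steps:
d(K) = K³
q = -857/42613 (q = -2571/127839 = -2571*1/127839 = -857/42613 ≈ -0.020111)
T = -2852216786/42613 (T = -857/42613 - 66933 = -2852216786/42613 ≈ -66933.)
T - (-41941 + d(73)) = -2852216786/42613 - (-41941 + 73³) = -2852216786/42613 - (-41941 + 389017) = -2852216786/42613 - 1*347076 = -2852216786/42613 - 347076 = -17642166374/42613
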